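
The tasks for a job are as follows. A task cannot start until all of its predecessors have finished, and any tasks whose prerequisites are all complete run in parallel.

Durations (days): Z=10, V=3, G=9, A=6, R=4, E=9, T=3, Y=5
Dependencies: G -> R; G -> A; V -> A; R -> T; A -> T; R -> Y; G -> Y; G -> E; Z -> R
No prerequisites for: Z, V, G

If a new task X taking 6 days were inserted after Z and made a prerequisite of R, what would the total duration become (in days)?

Originally the schedule takes 19 days.
With X inserted, R now waits for max(G, Z, X).
New critical path: Z→X→R→Y = 10+6+4+5 = 25 ⇒ 25 days.

25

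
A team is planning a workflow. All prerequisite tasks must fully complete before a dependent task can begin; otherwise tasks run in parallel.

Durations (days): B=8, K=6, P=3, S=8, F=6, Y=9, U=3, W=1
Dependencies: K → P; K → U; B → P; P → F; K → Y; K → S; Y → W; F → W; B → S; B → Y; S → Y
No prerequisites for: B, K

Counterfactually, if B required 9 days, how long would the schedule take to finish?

27

The binding path is B→S→Y→W = 8+8+9+1 = 26; finish at 26 days.
B lies on that path, so at 9 days the path becomes 27 days.
No other chain overtakes it, so the finish is 27 days.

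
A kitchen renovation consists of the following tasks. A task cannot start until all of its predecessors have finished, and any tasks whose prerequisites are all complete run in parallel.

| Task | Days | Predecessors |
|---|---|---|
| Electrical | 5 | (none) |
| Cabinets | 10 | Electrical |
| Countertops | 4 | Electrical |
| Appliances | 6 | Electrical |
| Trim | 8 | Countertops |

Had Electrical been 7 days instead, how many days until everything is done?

Actual critical path: Electrical→Countertops→Trim = 5+4+8 = 17 ⇒ 17 days.
Since Electrical is critical, the +2 change carries straight to that chain (now 19 days).
That remains the longest chain; total 19 days.

19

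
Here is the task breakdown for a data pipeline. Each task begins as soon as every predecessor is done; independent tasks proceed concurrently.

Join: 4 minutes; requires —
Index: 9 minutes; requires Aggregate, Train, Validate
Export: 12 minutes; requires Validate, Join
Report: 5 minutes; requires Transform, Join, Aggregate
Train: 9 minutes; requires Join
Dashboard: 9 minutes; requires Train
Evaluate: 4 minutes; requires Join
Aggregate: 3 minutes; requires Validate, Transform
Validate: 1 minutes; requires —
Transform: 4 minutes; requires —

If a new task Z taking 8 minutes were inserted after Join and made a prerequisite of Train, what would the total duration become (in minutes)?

Originally the project takes 22 minutes.
With Z inserted, Train now waits for max(Join, Z).
New critical path: Join→Z→Train→Index = 4+8+9+9 = 30 ⇒ 30 minutes.

30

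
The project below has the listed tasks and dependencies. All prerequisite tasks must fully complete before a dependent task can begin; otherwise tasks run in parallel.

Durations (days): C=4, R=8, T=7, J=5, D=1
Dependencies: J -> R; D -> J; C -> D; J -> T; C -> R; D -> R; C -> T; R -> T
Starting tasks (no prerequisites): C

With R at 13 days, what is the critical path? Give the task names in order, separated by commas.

C, D, J, R, T

Baseline: C→D→J→R→T = 4+1+5+8+7 = 25 → 25 days.
R is on the critical path; changing it to 13 makes that path 30 days.
No other chain overtakes it, so the finish is 30 days.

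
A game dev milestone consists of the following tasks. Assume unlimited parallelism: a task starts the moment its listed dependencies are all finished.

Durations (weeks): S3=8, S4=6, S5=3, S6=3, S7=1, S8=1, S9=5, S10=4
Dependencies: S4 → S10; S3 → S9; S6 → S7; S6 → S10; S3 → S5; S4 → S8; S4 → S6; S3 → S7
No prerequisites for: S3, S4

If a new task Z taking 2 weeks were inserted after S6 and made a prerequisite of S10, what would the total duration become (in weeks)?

15

Originally the project takes 13 weeks.
With Z inserted, S10 now waits for max(S6, S4, Z).
New critical path: S4→S6→Z→S10 = 6+3+2+4 = 15 ⇒ 15 weeks.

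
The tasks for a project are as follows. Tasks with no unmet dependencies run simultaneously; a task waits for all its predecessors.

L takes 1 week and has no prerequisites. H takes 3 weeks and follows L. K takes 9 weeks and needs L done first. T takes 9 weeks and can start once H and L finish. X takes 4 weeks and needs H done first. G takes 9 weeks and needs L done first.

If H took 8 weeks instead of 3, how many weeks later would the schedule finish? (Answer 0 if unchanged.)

5

The binding path is L→H→T = 1+3+9 = 13; finish at 13 weeks.
H lies on that path, so at 8 weeks the path becomes 18 weeks.
That remains the longest chain; total 18 weeks.
Change in finish: 18 − 13 = +5 weeks.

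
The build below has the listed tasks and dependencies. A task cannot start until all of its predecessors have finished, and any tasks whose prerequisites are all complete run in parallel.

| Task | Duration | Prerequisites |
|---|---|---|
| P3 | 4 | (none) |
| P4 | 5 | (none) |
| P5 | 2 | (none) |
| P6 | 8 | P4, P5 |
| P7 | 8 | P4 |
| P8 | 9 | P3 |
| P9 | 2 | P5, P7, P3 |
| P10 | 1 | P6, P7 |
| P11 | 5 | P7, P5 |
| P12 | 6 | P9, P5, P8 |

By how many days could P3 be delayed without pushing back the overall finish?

2

Critical path: P4→P7→P9→P12 = 5+8+2+6 = 21, so the finish is 21 days.
Longest path through P3: 19 days (earliest finish 4, latest finish 6).
Slack of P3 = 2 − 0 = 2 days.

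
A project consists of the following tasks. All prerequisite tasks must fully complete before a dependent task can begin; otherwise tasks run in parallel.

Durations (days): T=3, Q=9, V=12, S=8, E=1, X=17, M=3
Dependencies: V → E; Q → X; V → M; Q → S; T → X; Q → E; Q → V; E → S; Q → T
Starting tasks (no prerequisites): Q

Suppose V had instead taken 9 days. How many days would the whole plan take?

As given, the longest chain is Q→V→E→S = 9+12+1+8 = 30, so the finish is 30 days.
Since V is critical, the -3 change carries straight to that chain (now 27 days).
New critical path: Q→T→X = 9+3+17 = 29 ⇒ 29 days.

29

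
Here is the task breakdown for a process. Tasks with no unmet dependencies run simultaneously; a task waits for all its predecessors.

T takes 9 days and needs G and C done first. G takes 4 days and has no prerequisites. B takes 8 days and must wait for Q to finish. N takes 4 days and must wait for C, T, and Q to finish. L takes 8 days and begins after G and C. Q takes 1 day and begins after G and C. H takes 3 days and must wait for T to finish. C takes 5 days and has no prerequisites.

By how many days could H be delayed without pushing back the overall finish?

1

C→T→N = 5+9+4 = 18 sets the makespan at 18 days.
The longest chain containing H totals 17 days.
So H can slip 18 − 17 = 1 day.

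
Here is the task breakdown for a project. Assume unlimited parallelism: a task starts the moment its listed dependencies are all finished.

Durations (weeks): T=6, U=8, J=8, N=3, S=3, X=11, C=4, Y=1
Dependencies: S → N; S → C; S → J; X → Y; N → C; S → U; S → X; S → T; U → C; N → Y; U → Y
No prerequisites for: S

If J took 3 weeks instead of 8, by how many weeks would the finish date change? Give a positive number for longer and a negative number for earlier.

Baseline: S→X→Y = 3+11+1 = 15 → 15 weeks.
J has 4 weeks of float (longest path through it is 11).
That remains the longest chain; total 15 weeks.
Change in finish: 15 − 15 = +0 weeks.

0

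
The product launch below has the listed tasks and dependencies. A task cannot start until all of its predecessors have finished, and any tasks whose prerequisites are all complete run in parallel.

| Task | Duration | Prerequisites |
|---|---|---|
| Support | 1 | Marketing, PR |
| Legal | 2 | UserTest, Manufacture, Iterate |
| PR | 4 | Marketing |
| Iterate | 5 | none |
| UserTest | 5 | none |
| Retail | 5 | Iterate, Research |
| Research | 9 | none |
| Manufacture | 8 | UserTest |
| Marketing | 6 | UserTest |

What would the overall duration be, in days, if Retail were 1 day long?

16

Baseline: UserTest→Marketing→PR→Support = 5+6+4+1 = 16 → 16 days.
Retail has 2 days of float (longest path through it is 14).
That remains the longest chain; total 16 days.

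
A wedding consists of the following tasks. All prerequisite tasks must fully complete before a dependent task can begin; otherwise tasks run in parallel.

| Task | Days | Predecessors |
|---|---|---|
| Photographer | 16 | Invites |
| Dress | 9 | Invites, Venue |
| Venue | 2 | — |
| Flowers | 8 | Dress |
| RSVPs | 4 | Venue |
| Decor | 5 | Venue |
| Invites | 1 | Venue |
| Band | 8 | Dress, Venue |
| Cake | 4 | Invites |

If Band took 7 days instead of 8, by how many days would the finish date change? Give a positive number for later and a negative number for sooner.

Baseline: Venue→Invites→Dress→Band = 2+1+9+8 = 20 → 20 days.
Band lies on that path, so at 7 days the path becomes 19 days.
Now Venue→Invites→Dress→Flowers = 2+1+9+8 = 20 is longest, so the finish becomes 20 days.
Change in finish: 20 − 20 = +0 days.

0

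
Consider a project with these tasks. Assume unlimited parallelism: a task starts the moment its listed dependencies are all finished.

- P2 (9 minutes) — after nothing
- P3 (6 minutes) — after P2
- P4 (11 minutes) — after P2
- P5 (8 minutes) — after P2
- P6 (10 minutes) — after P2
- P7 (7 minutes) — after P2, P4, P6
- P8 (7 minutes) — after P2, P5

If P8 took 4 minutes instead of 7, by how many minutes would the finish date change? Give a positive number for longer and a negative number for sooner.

Critical path before the change: P2→P4→P7 = 9+11+7 = 27 giving 27 minutes.
P8 is off the critical path — its longest chain is 24 minutes, giving 3 of slack.
No other chain overtakes it, so the finish is 27 minutes.
Change in finish: 27 − 27 = +0 minutes.

0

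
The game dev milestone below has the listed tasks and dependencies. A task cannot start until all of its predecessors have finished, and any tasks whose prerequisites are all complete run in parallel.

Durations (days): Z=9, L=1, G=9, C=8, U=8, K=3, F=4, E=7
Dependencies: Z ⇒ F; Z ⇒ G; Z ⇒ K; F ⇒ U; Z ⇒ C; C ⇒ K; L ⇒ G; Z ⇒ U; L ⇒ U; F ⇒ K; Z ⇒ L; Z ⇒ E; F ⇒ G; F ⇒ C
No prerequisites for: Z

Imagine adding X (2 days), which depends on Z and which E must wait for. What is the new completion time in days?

Originally the schedule takes 24 days.
With X inserted, E now waits for max(Z, X).
New critical path: Z→F→C→K = 9+4+8+3 = 24 ⇒ 24 days.

24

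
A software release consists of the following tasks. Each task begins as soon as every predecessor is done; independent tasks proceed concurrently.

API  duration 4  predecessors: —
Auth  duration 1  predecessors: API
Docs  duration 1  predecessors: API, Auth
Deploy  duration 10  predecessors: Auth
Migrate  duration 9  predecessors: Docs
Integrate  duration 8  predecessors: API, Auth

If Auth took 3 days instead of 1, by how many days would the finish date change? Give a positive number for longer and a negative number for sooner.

2

Actual critical path: API→Auth→Docs→Migrate = 4+1+1+9 = 15 ⇒ 15 days.
Auth lies on that path, so at 3 days the path becomes 17 days.
No other chain overtakes it, so the finish is 17 days.
Change in finish: 17 − 15 = +2 days.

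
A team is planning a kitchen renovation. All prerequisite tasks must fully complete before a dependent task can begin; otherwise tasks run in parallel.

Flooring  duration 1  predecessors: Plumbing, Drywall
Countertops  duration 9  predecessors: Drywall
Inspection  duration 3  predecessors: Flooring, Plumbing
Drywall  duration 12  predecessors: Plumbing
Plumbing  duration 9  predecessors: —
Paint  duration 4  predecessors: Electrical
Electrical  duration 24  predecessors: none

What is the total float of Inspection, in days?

The longest chain is Plumbing→Drywall→Countertops = 9+12+9 = 30; overall finish 30 days.
Inspection finishes as early as 25 and must finish by 30.
Float = 30 − 25 = 5.

5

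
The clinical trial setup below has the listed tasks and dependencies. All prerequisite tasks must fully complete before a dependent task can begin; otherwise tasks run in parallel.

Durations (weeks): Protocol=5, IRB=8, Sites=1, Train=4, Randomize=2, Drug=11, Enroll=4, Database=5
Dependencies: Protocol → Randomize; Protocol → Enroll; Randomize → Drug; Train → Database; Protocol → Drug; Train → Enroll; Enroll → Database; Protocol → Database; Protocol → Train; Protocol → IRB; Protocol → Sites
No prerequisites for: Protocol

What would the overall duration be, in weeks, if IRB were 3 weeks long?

18

Actual critical path: Protocol→Train→Enroll→Database = 5+4+4+5 = 18 ⇒ 18 weeks.
IRB has 5 weeks of float (longest path through it is 13).
No other chain overtakes it, so the finish is 18 weeks.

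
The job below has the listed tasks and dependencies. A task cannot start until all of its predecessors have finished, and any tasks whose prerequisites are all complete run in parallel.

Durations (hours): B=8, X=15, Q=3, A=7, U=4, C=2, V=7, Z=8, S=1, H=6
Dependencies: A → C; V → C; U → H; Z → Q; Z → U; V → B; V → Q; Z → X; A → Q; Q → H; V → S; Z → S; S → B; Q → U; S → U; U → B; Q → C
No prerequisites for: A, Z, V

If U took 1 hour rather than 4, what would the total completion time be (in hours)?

Baseline: Z→Q→U→B = 8+3+4+8 = 23 → 23 hours.
Since U is critical, the -3 change carries straight to that chain (now 20 hours).
The binding chain switches to Z→X = 8+15 = 23; finish 23 hours.

23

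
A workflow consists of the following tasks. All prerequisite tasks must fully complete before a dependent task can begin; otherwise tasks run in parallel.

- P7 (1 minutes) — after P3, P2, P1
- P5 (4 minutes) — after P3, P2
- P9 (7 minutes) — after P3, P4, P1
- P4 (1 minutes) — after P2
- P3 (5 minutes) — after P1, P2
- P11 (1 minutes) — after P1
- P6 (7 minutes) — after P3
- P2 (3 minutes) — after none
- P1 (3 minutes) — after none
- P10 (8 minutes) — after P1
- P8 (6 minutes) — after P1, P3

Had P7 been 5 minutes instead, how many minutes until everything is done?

15

The binding path is P1→P3→P6 = 3+5+7 = 15; finish at 15 minutes.
P7 has 6 minutes of float (longest path through it is 9).
The critical path is still P1→P3→P6; finish is now 15 minutes.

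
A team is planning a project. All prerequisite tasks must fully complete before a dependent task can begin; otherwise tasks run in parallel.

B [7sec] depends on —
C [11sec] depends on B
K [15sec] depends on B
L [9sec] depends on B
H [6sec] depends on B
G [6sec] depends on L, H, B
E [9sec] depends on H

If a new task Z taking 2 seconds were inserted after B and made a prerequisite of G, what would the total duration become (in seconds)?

22

Originally the project takes 22 seconds.
With Z inserted, G now waits for max(L, H, B, Z).
New critical path: B→K = 7+15 = 22 ⇒ 22 seconds.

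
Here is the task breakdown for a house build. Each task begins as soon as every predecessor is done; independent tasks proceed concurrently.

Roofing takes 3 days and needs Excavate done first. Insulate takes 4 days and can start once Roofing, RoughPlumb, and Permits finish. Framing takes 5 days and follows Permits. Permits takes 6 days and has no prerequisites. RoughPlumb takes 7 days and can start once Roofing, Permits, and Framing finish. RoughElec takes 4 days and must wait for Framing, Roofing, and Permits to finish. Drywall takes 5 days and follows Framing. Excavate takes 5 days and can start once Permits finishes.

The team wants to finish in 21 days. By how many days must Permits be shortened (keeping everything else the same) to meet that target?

4

Current finish: 25 days; target: 21.
Permits is on every critical path, so each day cut from Permits cuts the finish by one (this holds down to a finish of 20).
Need 25 − 21 = 4 days off Permits → Permits becomes 2 days, finish becomes 21.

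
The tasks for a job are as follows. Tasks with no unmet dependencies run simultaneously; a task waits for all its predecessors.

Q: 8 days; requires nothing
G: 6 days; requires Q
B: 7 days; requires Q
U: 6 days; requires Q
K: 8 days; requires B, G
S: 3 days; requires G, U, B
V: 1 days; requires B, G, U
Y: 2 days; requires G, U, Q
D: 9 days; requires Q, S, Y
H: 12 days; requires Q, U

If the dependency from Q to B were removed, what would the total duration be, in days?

Original critical path: Q→B→S→D = 8+7+3+9 = 27 ⇒ 27 days.
Without Q→B, B's earliest start moves from 8 to 0.
After: Q→G→S→D = 8+6+3+9 = 26 → 26 days.

26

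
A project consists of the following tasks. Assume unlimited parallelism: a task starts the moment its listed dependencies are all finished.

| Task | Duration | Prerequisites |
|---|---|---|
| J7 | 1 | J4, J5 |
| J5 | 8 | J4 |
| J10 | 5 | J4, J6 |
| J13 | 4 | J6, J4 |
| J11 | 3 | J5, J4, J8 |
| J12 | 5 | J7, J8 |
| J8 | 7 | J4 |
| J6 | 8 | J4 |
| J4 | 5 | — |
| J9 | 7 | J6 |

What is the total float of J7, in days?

1

J4→J6→J9 = 5+8+7 = 20 sets the makespan at 20 days.
J7 finishes as early as 14 and must finish by 15.
Float = 20 − 19 = 1.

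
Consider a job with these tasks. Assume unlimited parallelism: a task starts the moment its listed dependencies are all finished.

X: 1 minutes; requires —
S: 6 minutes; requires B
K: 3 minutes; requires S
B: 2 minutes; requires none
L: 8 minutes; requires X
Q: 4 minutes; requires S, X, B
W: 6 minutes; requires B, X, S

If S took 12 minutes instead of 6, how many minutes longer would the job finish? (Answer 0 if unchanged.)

6

Critical path before the change: B→S→W = 2+6+6 = 14 giving 14 minutes.
S is on the critical path; changing it to 12 makes that path 20 minutes.
No other chain overtakes it, so the finish is 20 minutes.
Change in finish: 20 − 14 = +6 minutes.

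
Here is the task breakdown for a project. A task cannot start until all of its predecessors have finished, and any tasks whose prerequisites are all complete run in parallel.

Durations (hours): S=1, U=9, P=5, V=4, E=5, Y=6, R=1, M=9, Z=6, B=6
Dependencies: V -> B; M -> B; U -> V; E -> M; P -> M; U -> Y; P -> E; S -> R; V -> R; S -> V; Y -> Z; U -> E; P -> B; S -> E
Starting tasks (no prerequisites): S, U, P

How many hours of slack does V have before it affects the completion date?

The longest chain is U→E→M→B = 9+5+9+6 = 29; overall finish 29 hours.
The longest chain containing V totals 19 hours.
Slack of V = 19 − 9 = 10 hours.

10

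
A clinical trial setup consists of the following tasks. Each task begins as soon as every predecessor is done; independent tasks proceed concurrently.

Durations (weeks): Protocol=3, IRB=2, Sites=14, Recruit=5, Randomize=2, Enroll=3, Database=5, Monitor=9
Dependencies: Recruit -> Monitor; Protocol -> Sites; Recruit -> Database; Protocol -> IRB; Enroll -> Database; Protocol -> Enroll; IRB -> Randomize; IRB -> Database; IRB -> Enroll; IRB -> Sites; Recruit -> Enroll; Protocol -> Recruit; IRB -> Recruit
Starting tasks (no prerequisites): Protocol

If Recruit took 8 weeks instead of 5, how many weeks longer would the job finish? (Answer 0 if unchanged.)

3

Baseline: Protocol→IRB→Recruit→Monitor = 3+2+5+9 = 19 → 19 weeks.
Recruit is on the critical path; changing it to 8 makes that path 22 weeks.
No other chain overtakes it, so the finish is 22 weeks.
Change in finish: 22 − 19 = +3 weeks.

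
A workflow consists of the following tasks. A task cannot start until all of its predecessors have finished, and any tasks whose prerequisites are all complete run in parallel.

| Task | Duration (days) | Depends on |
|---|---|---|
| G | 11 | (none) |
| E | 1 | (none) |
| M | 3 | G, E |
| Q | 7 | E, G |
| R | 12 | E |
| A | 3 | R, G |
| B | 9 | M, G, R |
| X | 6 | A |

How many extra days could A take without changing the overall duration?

1

Critical path: G→M→B = 11+3+9 = 23, so the finish is 23 days.
Longest path through A: 22 days (earliest finish 16, latest finish 17).
Float = 23 − 22 = 1.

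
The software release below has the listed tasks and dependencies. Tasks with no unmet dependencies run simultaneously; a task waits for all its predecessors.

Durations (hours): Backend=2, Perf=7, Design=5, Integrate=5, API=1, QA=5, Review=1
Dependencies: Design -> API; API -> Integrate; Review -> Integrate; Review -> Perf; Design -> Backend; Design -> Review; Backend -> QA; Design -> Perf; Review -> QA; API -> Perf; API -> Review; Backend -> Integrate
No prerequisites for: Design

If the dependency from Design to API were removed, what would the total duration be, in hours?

13

With the dependency in place, Design→API→Review→Perf = 5+1+1+7 = 14 sets the finish at 14 hours.
Without Design→API, API's earliest start moves from 5 to 0.
The longest chain is now Design→Review→Perf = 5+1+7 = 13, so the job takes 13 hours.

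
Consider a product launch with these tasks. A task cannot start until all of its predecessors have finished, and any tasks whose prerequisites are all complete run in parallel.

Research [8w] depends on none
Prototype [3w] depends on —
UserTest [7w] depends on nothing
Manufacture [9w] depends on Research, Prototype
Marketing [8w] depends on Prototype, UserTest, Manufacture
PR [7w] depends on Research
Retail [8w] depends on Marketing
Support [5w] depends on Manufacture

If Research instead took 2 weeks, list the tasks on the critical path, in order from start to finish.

Prototype, Manufacture, Marketing, Retail

Critical path before the change: Research→Manufacture→Marketing→Retail = 8+9+8+8 = 33 giving 33 weeks.
Since Research is critical, the -6 change carries straight to that chain (now 27 weeks).
The binding chain switches to Prototype→Manufacture→Marketing→Retail = 3+9+8+8 = 28; finish 28 weeks.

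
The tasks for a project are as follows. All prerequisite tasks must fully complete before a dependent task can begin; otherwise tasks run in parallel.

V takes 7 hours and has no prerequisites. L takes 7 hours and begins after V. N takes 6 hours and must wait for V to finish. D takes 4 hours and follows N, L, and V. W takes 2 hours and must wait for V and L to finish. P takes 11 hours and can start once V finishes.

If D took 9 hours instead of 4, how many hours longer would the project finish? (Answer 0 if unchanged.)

As given, the longest chain is V→L→D = 7+7+4 = 18, so the finish is 18 hours.
Since D is critical, the +5 change carries straight to that chain (now 23 hours).
That remains the longest chain; total 23 hours.
Change in finish: 23 − 18 = +5 hours.

5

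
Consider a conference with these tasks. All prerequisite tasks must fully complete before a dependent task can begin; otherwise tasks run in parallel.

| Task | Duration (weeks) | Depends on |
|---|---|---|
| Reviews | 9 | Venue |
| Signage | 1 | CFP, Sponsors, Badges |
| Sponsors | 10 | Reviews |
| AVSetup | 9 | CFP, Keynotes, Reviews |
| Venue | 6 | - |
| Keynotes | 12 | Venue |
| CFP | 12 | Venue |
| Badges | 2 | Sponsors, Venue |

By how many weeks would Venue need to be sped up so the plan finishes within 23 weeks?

Current finish: 28 weeks; target: 23.
Venue is on every critical path, so each week cut from Venue cuts the finish by one (this holds down to a finish of 23).
Need 28 − 23 = 5 weeks off Venue → Venue becomes 1 week, finish becomes 23.

5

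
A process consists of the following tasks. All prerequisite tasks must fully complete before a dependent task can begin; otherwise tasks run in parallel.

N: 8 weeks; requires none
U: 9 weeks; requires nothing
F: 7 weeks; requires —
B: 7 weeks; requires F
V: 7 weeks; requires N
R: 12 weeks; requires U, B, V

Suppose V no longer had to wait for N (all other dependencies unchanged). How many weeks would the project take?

Before: longest chain N→V→R = 8+7+12 = 27, finish 27.
Without N→V, V's earliest start moves from 8 to 0.
New critical path: F→B→R = 7+7+12 = 26 ⇒ 26 weeks.

26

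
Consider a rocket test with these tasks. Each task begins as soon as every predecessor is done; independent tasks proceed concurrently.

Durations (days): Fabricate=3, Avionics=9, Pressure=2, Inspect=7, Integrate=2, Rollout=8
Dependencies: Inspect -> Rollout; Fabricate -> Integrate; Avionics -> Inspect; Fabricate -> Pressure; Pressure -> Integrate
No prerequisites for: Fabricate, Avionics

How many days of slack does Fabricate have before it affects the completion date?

Critical path: Avionics→Inspect→Rollout = 9+7+8 = 24, so the finish is 24 days.
The longest chain containing Fabricate totals 7 days.
Float = 24 − 7 = 17.

17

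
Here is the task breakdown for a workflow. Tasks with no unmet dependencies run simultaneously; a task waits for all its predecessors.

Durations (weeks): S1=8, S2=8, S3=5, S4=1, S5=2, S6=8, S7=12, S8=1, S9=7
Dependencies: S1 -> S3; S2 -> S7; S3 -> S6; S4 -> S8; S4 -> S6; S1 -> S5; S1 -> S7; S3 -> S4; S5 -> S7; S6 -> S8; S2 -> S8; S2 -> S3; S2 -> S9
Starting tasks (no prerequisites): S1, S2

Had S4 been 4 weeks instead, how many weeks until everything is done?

26

Critical path before the change: S1→S3→S4→S6→S8 = 8+5+1+8+1 = 23 giving 23 weeks.
S4 lies on that path, so at 4 weeks the path becomes 26 weeks.
The critical path is still S1→S3→S4→S6→S8; finish is now 26 weeks.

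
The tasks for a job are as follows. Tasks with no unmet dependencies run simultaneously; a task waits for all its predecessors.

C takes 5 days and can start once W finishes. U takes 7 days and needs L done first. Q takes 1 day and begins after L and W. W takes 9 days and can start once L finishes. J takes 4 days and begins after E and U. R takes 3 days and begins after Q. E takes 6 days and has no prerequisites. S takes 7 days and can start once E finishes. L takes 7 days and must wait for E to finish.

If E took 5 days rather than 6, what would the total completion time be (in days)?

26

As given, the longest chain is E→L→W→C = 6+7+9+5 = 27, so the finish is 27 days.
E is on the critical path; changing it to 5 makes that path 26 days.
No other chain overtakes it, so the finish is 26 days.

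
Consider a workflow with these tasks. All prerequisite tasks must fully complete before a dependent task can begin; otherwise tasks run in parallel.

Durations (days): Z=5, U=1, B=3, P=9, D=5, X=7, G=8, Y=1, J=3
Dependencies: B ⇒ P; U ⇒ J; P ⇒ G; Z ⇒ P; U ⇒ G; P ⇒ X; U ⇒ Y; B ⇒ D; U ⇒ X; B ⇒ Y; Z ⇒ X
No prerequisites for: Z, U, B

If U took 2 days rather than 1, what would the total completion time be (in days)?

22

Actual critical path: Z→P→G = 5+9+8 = 22 ⇒ 22 days.
The longest path through U is only 9 days, so U has float 13.
No other chain overtakes it, so the finish is 22 days.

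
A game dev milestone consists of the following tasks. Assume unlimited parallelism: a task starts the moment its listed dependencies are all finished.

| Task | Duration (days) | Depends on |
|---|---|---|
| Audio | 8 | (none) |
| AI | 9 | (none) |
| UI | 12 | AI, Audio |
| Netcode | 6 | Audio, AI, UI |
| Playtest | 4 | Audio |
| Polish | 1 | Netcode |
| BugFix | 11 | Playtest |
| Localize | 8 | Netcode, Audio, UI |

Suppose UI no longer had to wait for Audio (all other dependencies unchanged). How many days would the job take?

35

Original critical path: AI→UI→Netcode→Localize = 9+12+6+8 = 35 ⇒ 35 days.
Dropping Audio→UI doesn't change UI's earliest start (9); another predecessor still binds.
New critical path: AI→UI→Netcode→Localize = 9+12+6+8 = 35 ⇒ 35 days.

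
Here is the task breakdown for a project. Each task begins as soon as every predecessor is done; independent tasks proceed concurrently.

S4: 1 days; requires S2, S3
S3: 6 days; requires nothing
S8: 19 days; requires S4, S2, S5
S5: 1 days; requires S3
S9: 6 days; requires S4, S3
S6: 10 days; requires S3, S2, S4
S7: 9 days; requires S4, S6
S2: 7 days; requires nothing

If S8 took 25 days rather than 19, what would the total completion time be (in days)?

Baseline: S2→S4→S8 = 7+1+19 = 27 → 27 days.
S8 is on the critical path; changing it to 25 makes that path 33 days.
The critical path is still S2→S4→S8; finish is now 33 days.

33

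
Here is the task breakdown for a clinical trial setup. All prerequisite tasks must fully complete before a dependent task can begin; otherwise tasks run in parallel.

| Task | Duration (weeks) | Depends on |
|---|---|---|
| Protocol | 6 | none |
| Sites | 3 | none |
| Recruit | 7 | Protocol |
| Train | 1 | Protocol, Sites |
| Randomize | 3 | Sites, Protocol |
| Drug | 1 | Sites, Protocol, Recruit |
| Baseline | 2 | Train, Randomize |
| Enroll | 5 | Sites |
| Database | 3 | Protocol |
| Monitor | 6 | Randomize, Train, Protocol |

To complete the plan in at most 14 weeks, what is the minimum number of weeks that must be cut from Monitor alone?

1

Current finish: 15 weeks; target: 14.
Monitor is on every critical path, so each week cut from Monitor cuts the finish by one (this holds down to a finish of 14).
Need 15 − 14 = 1 week off Monitor → Monitor becomes 5 weeks, finish becomes 14.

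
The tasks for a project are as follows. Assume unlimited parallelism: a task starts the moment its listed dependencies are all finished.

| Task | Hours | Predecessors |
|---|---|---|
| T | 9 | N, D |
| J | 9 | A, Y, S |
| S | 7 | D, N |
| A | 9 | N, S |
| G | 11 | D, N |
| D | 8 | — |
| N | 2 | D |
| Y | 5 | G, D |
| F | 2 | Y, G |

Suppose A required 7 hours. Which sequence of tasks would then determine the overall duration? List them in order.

Critical path before the change: D→N→S→A→J = 8+2+7+9+9 = 35 giving 35 hours.
A lies on that path, so at 7 hours the path becomes 33 hours.
Now D→N→G→Y→J = 8+2+11+5+9 = 35 is longest, so the finish becomes 35 hours.

D, N, G, Y, J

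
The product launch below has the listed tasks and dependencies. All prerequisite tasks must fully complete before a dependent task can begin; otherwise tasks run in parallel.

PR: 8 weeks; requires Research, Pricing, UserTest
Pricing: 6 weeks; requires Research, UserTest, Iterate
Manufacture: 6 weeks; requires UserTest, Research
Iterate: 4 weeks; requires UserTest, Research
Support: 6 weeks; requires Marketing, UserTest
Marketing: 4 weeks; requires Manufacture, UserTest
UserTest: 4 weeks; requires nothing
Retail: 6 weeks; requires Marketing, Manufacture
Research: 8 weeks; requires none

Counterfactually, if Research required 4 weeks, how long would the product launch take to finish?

Critical path before the change: Research→Iterate→Pricing→PR = 8+4+6+8 = 26 giving 26 weeks.
Research lies on that path, so at 4 weeks the path becomes 22 weeks.
No other chain overtakes it, so the finish is 22 weeks.

22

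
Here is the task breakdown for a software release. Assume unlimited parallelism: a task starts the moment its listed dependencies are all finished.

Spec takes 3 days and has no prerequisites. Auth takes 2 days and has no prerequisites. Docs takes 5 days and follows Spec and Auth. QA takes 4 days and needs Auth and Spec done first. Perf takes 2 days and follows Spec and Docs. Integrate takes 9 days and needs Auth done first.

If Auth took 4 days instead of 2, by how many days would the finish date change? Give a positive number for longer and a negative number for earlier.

2

The binding path is Auth→Integrate = 2+9 = 11; finish at 11 days.
Auth lies on that path, so at 4 days the path becomes 13 days.
The critical path is still Auth→Integrate; finish is now 13 days.
Change in finish: 13 − 11 = +2 days.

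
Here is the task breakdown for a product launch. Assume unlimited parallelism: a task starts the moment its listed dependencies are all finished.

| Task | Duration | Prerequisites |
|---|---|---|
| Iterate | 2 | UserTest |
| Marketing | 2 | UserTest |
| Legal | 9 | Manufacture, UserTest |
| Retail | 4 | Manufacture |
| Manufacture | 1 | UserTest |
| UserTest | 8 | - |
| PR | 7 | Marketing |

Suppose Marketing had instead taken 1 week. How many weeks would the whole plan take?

The binding path is UserTest→Manufacture→Legal = 8+1+9 = 18; finish at 18 weeks.
Marketing is off the critical path — its longest chain is 17 weeks, giving 1 of slack.
The critical path is still UserTest→Manufacture→Legal; finish is now 18 weeks.

18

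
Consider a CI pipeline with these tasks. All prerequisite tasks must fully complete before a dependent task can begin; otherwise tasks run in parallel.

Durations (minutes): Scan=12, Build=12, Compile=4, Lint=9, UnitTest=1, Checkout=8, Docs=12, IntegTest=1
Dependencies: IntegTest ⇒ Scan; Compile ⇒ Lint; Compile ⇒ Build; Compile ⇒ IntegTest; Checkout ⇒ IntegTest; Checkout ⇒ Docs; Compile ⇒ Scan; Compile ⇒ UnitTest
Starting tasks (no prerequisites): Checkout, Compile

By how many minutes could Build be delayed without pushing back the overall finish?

5

Critical path: Checkout→IntegTest→Scan = 8+1+12 = 21, so the finish is 21 minutes.
Longest path through Build: 16 minutes (earliest finish 16, latest finish 21).
Slack of Build = 9 − 4 = 5 minutes.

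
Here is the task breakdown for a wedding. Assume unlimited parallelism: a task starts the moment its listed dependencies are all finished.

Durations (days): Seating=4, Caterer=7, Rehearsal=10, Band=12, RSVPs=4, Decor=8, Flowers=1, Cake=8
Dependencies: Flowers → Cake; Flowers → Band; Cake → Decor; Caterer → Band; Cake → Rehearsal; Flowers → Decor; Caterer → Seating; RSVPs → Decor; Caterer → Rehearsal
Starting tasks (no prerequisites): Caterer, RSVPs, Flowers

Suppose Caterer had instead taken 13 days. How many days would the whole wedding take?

25

Actual critical path: Caterer→Band = 7+12 = 19 ⇒ 19 days.
Caterer lies on that path, so at 13 days the path becomes 25 days.
The critical path is still Caterer→Band; finish is now 25 days.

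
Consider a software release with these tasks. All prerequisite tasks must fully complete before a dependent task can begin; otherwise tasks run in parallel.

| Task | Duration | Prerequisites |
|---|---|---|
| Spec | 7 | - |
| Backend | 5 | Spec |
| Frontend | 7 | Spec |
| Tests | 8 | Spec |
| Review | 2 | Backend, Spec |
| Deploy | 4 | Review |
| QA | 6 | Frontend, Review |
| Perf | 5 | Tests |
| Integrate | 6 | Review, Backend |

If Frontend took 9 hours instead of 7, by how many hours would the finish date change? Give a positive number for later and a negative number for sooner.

As given, the longest chain is Spec→Frontend→QA = 7+7+6 = 20, so the finish is 20 hours.
Since Frontend is critical, the +2 change carries straight to that chain (now 22 hours).
The critical path is still Spec→Frontend→QA; finish is now 22 hours.
Change in finish: 22 − 20 = +2 hours.

2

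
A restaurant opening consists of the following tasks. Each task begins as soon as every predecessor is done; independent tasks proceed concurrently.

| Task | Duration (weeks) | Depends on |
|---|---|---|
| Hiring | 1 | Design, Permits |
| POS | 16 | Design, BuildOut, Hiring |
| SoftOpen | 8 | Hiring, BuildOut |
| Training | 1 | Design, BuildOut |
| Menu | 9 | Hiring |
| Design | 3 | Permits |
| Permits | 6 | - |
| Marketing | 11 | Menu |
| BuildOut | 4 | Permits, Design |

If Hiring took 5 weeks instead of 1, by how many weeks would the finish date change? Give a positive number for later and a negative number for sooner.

The binding path is Permits→Design→Hiring→Menu→Marketing = 6+3+1+9+11 = 30; finish at 30 weeks.
Hiring is on the critical path; changing it to 5 makes that path 34 weeks.
No other chain overtakes it, so the finish is 34 weeks.
Change in finish: 34 − 30 = +4 weeks.

4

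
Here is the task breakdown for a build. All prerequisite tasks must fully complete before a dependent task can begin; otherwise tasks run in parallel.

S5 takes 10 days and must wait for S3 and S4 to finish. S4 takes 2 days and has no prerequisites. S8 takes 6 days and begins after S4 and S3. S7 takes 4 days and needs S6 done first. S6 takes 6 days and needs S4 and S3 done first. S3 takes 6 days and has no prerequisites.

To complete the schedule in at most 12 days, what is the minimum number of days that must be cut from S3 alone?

Current finish: 16 days; target: 12.
S3 is on every critical path, so each day cut from S3 cuts the finish by one (this holds down to a finish of 12).
Need 16 − 12 = 4 days off S3 → S3 becomes 2 days, finish becomes 12.

4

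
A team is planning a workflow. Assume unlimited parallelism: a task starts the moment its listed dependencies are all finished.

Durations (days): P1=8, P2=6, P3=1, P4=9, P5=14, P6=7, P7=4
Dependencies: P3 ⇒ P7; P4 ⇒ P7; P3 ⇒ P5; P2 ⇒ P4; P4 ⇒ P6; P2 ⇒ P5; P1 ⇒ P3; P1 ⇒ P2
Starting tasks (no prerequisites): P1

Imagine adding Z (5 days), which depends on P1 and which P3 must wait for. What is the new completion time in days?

30

Originally the workflow takes 30 days.
With Z inserted, P3 now waits for max(P1, Z).
New critical path: P1→P2→P4→P6 = 8+6+9+7 = 30 ⇒ 30 days.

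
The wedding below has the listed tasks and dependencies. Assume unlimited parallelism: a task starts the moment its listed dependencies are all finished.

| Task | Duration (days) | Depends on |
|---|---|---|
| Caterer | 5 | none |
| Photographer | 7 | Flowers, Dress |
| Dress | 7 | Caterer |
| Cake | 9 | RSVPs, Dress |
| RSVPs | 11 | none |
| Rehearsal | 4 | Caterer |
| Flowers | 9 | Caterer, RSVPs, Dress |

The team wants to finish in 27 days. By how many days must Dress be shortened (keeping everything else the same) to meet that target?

Current finish: 28 days; target: 27.
Dress is on every critical path, so each day cut from Dress cuts the finish by one (this holds down to a finish of 27).
Need 28 − 27 = 1 day off Dress → Dress becomes 6 days, finish becomes 27.

1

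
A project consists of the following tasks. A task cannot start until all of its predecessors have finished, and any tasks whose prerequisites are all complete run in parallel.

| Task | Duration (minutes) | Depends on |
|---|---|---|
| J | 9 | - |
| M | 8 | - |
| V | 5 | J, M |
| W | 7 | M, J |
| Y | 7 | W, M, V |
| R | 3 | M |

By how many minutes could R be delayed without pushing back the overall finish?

J→W→Y = 9+7+7 = 23 sets the makespan at 23 minutes.
The longest chain containing R totals 11 minutes.
Float = 23 − 11 = 12.

12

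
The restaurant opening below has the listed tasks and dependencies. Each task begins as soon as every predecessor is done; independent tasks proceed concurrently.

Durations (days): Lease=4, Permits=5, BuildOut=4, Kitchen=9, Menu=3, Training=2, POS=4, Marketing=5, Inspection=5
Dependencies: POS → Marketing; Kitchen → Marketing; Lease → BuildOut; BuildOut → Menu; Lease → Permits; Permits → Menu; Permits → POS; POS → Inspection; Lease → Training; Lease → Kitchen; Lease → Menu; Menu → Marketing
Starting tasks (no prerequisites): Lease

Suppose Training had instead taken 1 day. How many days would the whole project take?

18

Critical path before the change: Lease→Permits→POS→Marketing = 4+5+4+5 = 18 giving 18 days.
Training is off the critical path — its longest chain is 6 days, giving 12 of slack.
The critical path is still Lease→Permits→POS→Marketing; finish is now 18 days.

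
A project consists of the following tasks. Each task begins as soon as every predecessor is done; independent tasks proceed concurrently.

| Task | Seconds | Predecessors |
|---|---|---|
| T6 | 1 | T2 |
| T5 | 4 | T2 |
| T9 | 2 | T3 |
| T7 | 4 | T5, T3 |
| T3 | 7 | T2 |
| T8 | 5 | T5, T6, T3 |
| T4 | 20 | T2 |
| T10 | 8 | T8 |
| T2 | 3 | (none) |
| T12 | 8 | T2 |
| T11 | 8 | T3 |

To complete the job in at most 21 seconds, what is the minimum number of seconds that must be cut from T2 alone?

Current finish: 23 seconds; target: 21.
T2 is on every critical path, so each second cut from T2 cuts the finish by one (this holds down to a finish of 21).
Need 23 − 21 = 2 seconds off T2 → T2 becomes 1 second, finish becomes 21.

2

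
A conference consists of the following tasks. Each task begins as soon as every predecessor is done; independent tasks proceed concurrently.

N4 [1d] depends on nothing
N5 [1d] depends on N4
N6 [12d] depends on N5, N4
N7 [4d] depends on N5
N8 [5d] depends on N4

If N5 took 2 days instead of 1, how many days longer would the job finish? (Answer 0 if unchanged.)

Baseline: N4→N5→N6 = 1+1+12 = 14 → 14 days.
N5 lies on that path, so at 2 days the path becomes 15 days.
The critical path is still N4→N5→N6; finish is now 15 days.
Change in finish: 15 − 14 = +1 days.

1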